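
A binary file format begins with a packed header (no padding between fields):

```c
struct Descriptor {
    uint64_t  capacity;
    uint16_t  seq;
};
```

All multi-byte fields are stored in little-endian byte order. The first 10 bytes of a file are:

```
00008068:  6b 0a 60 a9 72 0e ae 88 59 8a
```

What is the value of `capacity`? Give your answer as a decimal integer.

`capacity` is the first field, at byte offset 0, occupying 8 bytes.
Bytes at offsets 0..7: 6B 0A 60 A9 72 0E AE 88.
Little-endian stores the least-significant byte at the lowest address.
Reassemble most-significant byte first: 88 AE 0E 72 A9 60 0A 6B → 0x88AE0E72A9600A6B.
0x88AE0E72A9600A6B = 9848825320736557675.

9848825320736557675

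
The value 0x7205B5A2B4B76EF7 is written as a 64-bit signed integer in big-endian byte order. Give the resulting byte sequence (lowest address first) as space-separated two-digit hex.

Split into bytes (most-significant first): 72 05 B5 A2 B4 B7 6E F7.
In big-endian order the high byte comes first in memory.
So the memory order matches the most-significant-first order: 72 05 B5 A2 B4 B7 6E F7.

72 05 B5 A2 B4 B7 6E F7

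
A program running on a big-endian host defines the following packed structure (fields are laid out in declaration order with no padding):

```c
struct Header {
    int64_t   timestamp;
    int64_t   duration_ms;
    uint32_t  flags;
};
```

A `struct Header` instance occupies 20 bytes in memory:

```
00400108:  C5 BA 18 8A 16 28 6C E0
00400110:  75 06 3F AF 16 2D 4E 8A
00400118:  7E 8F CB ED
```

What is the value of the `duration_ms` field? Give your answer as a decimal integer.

`duration_ms` follows `timestamp` (8 bytes), so it starts at byte offset 8 and occupies 8 bytes.
Bytes at offsets 8..15: 75 06 3F AF 16 2D 4E 8A.
Big-endian: lowest address holds the most-significant byte.
The bytes are already most-significant first: 0x75063FAF162D4E8A.
0x75063FAF162D4E8A = 8432497373521727114.

8432497373521727114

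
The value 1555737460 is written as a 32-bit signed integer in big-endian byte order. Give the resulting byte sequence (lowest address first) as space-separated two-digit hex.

5C BA AB 74

1555737460 in hexadecimal, padded to 32 bits, is 0x5CBAAB74.
Split into bytes (most-significant first): 5C BA AB 74.
Big-endian: lowest address holds the most-significant byte.
So the memory order matches the most-significant-first order: 5C BA AB 74.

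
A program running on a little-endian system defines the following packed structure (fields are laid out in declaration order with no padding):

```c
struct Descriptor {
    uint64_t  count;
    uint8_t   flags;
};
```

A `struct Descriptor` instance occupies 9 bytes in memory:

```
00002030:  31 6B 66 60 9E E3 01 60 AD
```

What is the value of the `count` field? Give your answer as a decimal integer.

`count` is the first field, at byte offset 0, occupying 8 bytes.
Bytes at offsets 0..7: 31 6B 66 60 9E E3 01 60.
Little-endian stores the least-significant byte at the lowest address.
Reassemble most-significant byte first: 60 01 E3 9E 60 66 6B 31 → 0x6001E39E60666B31.
0x6001E39E60666B31 = 6918060771979455281.

6918060771979455281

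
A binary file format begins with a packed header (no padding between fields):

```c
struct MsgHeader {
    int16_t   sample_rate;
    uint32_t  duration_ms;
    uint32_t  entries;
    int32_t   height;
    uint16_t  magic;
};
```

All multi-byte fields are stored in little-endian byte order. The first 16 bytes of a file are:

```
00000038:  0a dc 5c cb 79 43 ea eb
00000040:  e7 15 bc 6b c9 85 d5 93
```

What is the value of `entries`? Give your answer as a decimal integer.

`entries` follows `sample_rate` (2 B), `duration_ms` (4 B), so it starts at offset 2 + 4 = 6 and occupies 4 bytes.
Bytes at offsets 6..9: EA EB E7 15.
Little-endian: lowest address holds the least-significant byte.
Reassemble most-significant byte first: 15 E7 EB EA → 0x15E7EBEA.
0x15E7EBEA = 367520746.

367520746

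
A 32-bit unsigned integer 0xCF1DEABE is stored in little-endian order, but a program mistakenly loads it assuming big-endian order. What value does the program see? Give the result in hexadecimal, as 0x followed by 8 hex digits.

0xBEEA1DCF

Stored little-endian, the bytes at ascending addresses are BE EA 1D CF.
Read back as big-endian, the last byte is least significant, giving 0xBEEA1DCF.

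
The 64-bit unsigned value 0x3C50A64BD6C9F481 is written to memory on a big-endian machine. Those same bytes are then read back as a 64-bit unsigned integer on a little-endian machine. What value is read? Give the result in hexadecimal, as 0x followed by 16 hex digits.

Stored big-endian, the bytes at ascending addresses are 3C 50 A6 4B D6 C9 F4 81.
Read back as little-endian, the first byte is least significant, giving 0x81F4C9D64BA6503C.

0x81F4C9D64BA6503C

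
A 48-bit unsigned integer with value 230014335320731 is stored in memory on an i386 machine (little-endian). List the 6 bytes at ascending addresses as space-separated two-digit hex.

230014335320731 in hexadecimal, padded to 48 bits, is 0xD13262C0029B.
Split into bytes (most-significant first): D1 32 62 C0 02 9B.
Little-endian stores the least-significant byte at the lowest address.
So at ascending addresses the bytes are 9B 02 C0 62 32 D1.

9B 02 C0 62 32 D1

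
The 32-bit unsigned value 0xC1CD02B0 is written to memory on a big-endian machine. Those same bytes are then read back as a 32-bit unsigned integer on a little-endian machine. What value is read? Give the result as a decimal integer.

Stored big-endian, the bytes at ascending addresses are C1 CD 02 B0.
Read back as little-endian, the first byte is least significant, giving 0xB002CDC1.
0xB002CDC1 = 2952973761.

2952973761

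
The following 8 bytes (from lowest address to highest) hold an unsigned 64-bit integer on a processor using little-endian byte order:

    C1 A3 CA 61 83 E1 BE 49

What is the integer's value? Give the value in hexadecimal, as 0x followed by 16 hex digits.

0x49BEE18361CAA3C1

Little-endian stores the least-significant byte at the lowest address.
Reassemble most-significant byte first: 49 BE E1 83 61 CA A3 C1 → 0x49BEE18361CAA3C1.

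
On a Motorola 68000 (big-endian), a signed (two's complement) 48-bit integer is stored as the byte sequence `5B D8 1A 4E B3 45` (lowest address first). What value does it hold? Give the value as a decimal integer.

Big-endian stores the most-significant byte at the lowest address.
The bytes are already most-significant first: 0x5BD81A4EB345.
0x5BD81A4EB345 = 100983712428869.

100983712428869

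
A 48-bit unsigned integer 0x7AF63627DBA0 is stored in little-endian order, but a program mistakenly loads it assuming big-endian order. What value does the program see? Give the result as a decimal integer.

Stored little-endian, the bytes at ascending addresses are A0 DB 27 36 F6 7A.
Read back as big-endian, the last byte is least significant, giving 0xA0DB2736F67A.
0xA0DB2736F67A = 176863116195450.

176863116195450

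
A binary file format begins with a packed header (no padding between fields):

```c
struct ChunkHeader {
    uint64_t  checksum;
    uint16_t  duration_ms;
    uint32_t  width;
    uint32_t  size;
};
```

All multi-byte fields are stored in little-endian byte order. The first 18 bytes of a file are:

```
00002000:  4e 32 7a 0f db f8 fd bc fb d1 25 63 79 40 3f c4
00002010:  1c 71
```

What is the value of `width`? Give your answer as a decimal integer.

1081697061

`width` follows `checksum` (8 B), `duration_ms` (2 B), so it starts at offset 8 + 2 = 10 and occupies 4 bytes.
Bytes at offsets 10..13: 25 63 79 40.
In little-endian order the low byte comes first in memory.
Reassemble most-significant byte first: 40 79 63 25 → 0x40796325.
0x40796325 = 1081697061.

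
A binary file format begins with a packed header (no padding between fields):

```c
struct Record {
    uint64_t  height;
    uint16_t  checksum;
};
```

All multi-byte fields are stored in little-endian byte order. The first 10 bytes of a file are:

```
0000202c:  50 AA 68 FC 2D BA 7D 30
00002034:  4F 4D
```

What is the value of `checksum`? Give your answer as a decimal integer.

19791

`checksum` follows `height` (8 bytes), so it starts at byte offset 8 and occupies 2 bytes.
Bytes at offsets 8..9: 4F 4D.
In little-endian order the low byte comes first in memory.
Reassemble most-significant byte first: 4D 4F → 0x4D4F.
0x4D4F = 19791.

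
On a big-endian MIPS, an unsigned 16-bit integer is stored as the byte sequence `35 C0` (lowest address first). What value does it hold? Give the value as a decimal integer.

Big-endian stores the most-significant byte at the lowest address.
The bytes are already most-significant first: 0x35C0.
0x35C0 = 13760.

13760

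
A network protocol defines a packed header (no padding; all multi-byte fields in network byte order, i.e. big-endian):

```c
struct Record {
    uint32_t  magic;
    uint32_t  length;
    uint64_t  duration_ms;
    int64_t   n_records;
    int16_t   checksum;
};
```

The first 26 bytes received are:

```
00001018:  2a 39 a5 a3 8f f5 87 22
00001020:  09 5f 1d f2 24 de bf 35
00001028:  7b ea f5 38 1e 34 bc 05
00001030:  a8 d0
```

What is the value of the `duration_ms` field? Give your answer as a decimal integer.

`duration_ms` follows `magic` (4 B), `length` (4 B), so it starts at offset 4 + 4 = 8 and occupies 8 bytes.
Bytes at offsets 8..15: 09 5F 1D F2 24 DE BF 35.
Big-endian: lowest address holds the most-significant byte.
The bytes are already most-significant first: 0x095F1DF224DEBF35.
0x095F1DF224DEBF35 = 675291394966732597.

675291394966732597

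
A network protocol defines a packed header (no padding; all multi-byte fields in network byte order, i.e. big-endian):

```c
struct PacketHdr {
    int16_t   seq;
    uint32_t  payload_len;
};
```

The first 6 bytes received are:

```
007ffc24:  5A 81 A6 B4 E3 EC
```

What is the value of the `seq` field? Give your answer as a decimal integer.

`seq` is the first field, at byte offset 0, occupying 2 bytes.
Bytes at offsets 0..1: 5A 81.
Big-endian: lowest address holds the most-significant byte.
The bytes are already most-significant first: 0x5A81.
0x5A81 = 23169.

23169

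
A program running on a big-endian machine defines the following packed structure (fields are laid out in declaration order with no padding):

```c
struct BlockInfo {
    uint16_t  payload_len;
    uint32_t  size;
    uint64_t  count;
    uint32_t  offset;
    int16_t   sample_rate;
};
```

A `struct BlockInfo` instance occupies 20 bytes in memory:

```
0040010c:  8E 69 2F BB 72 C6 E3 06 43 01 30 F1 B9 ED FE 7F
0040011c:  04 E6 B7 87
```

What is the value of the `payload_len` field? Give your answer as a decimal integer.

`payload_len` is the first field, at byte offset 0, occupying 2 bytes.
Bytes at offsets 0..1: 8E 69.
Big-endian: lowest address holds the most-significant byte.
The bytes are already most-significant first: 0x8E69.
0x8E69 = 36457.

36457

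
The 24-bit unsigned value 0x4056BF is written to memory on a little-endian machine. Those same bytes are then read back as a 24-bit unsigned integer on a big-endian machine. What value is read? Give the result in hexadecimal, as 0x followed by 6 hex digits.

0xBF5640

Stored little-endian, the bytes at ascending addresses are BF 56 40.
Read back as big-endian, the last byte is least significant, giving 0xBF5640.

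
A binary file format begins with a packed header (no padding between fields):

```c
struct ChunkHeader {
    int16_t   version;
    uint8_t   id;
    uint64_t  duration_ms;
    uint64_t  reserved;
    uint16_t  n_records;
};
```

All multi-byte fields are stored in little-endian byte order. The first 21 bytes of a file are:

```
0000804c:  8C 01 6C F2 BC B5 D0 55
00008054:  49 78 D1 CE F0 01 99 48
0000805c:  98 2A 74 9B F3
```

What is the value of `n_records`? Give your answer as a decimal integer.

`n_records` follows `version` (2 B), `id` (1 B), `duration_ms` (8 B), `reserved` (8 B), so it starts at offset 2 + 1 + 8 + 8 = 19 and occupies 2 bytes.
Bytes at offsets 19..20: 9B F3.
In little-endian order the low byte comes first in memory.
Reassemble most-significant byte first: F3 9B → 0xF39B.
0xF39B = 62363.

62363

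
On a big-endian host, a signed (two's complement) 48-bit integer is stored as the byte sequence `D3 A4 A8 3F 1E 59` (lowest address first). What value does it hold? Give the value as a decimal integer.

Big-endian stores the most-significant byte at the lowest address.
The bytes are already most-significant first: 0xD3A4A83F1E59.
Top bit is set, so as a signed 48-bit value this is 0xD3A4A83F1E59 − 2^48 = -48770825904551.

-48770825904551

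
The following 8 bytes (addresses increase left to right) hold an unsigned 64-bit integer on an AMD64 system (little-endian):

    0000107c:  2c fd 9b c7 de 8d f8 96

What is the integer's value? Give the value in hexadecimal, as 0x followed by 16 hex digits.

Little-endian stores the least-significant byte at the lowest address.
Reassemble most-significant byte first: 96 F8 8D DE C7 9B FD 2C → 0x96F88DDEC79BFD2C.

0x96F88DDEC79BFD2C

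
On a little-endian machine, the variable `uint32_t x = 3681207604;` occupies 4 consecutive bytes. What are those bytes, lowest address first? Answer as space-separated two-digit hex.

34 C5 6A DB

3681207604 in hexadecimal, padded to 32 bits, is 0xDB6AC534.
Split into bytes (most-significant first): DB 6A C5 34.
Little-endian: lowest address holds the least-significant byte.
So at ascending addresses the bytes are 34 C5 6A DB.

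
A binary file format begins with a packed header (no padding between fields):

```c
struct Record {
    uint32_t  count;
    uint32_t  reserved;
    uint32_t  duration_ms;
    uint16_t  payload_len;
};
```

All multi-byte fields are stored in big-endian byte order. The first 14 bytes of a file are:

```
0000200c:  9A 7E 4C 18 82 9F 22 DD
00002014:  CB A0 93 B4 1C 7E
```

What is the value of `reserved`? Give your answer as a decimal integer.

`reserved` follows `count` (4 bytes), so it starts at byte offset 4 and occupies 4 bytes.
Bytes at offsets 4..7: 82 9F 22 DD.
In big-endian order the high byte comes first in memory.
The bytes are already most-significant first: 0x829F22DD.
0x829F22DD = 2191467229.

2191467229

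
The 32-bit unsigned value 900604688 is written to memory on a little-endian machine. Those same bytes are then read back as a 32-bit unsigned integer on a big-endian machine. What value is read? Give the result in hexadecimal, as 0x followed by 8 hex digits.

0x1023AE35

900604688 in 32-bit hexadecimal is 0x35AE2310.
Stored little-endian, the bytes at ascending addresses are 10 23 AE 35.
Read back as big-endian, the last byte is least significant, giving 0x1023AE35.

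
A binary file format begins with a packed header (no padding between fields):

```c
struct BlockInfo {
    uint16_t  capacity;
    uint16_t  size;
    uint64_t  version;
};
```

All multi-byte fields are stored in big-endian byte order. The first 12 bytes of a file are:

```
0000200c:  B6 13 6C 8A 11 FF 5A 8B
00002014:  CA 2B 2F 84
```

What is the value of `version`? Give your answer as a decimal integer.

`version` follows `capacity` (2 B), `size` (2 B), so it starts at offset 2 + 2 = 4 and occupies 8 bytes.
Bytes at offsets 4..11: 11 FF 5A 8B CA 2B 2F 84.
Big-endian stores the most-significant byte at the lowest address.
The bytes are already most-significant first: 0x11FF5A8BCA2B2F84.
0x11FF5A8BCA2B2F84 = 1296854774144774020.

1296854774144774020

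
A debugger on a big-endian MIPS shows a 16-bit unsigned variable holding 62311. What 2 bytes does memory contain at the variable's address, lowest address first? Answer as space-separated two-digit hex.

62311 in hexadecimal, padded to 16 bits, is 0xF367.
Split into bytes (most-significant first): F3 67.
Big-endian stores the most-significant byte at the lowest address.
So the memory order matches the most-significant-first order: F3 67.

F3 67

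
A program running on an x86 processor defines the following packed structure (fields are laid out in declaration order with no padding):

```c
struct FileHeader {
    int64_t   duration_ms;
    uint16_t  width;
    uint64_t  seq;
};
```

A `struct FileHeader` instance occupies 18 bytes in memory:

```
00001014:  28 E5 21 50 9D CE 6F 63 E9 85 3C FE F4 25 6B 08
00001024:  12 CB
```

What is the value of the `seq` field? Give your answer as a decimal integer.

`seq` follows `duration_ms` (8 B), `width` (2 B), so it starts at offset 8 + 2 = 10 and occupies 8 bytes.
Bytes at offsets 10..17: 3C FE F4 25 6B 08 12 CB.
Little-endian: lowest address holds the least-significant byte.
Reassemble most-significant byte first: CB 12 08 6B 25 F4 FE 3C → 0xCB12086B25F4FE3C.
0xCB12086B25F4FE3C = 14632767395571498556.

14632767395571498556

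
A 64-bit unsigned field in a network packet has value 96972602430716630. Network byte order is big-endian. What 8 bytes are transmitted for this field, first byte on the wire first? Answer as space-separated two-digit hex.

96972602430716630 in hexadecimal, padded to 64 bits, is 0x0158841170D3FAD6.
Split into bytes (most-significant first): 01 58 84 11 70 D3 FA D6.
Big-endian stores the most-significant byte at the lowest address.
So the memory order matches the most-significant-first order: 01 58 84 11 70 D3 FA D6.

01 58 84 11 70 D3 FA D6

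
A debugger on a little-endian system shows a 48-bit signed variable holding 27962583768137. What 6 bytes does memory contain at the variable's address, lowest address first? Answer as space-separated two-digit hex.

27962583768137 in hexadecimal, padded to 48 bits, is 0x196E8BDF5C49.
Split into bytes (most-significant first): 19 6E 8B DF 5C 49.
Little-endian: lowest address holds the least-significant byte.
So at ascending addresses the bytes are 49 5C DF 8B 6E 19.

49 5C DF 8B 6E 19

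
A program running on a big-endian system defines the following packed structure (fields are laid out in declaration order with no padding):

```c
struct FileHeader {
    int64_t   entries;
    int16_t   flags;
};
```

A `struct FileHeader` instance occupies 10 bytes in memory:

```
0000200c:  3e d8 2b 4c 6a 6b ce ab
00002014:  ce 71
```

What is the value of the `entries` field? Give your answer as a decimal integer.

4528417032523992747

`entries` is the first field, at byte offset 0, occupying 8 bytes.
Bytes at offsets 0..7: 3E D8 2B 4C 6A 6B CE AB.
Big-endian stores the most-significant byte at the lowest address.
The bytes are already most-significant first: 0x3ED82B4C6A6BCEAB.
0x3ED82B4C6A6BCEAB = 4528417032523992747.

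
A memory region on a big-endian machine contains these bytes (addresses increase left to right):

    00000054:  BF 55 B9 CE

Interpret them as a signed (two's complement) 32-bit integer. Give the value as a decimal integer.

Big-endian stores the most-significant byte at the lowest address.
The bytes are already most-significant first: 0xBF55B9CE.
Top bit is set, so as a signed 32-bit value this is 0xBF55B9CE − 2^32 = -1084900914.

-1084900914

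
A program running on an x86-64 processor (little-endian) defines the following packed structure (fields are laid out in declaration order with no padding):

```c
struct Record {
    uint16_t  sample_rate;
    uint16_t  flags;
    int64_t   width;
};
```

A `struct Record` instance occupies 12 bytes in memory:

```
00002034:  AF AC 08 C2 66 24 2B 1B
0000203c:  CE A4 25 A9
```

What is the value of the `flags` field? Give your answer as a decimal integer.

`flags` follows `sample_rate` (2 bytes), so it starts at byte offset 2 and occupies 2 bytes.
Bytes at offsets 2..3: 08 C2.
In little-endian order the low byte comes first in memory.
Reassemble most-significant byte first: C2 08 → 0xC208.
0xC208 = 49672.

49672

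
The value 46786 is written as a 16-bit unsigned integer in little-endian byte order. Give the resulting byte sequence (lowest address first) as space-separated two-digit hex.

C2 B6

46786 in hexadecimal, padded to 16 bits, is 0xB6C2.
Split into bytes (most-significant first): B6 C2.
Little-endian stores the least-significant byte at the lowest address.
So at ascending addresses the bytes are C2 B6.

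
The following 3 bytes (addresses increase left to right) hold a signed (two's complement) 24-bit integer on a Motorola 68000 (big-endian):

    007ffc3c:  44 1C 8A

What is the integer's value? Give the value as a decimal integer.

4463754

Big-endian stores the most-significant byte at the lowest address.
The bytes are already most-significant first: 0x441C8A.
0x441C8A = 4463754.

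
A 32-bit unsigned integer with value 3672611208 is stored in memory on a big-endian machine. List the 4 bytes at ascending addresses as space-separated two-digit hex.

DA E7 99 88

3672611208 in hexadecimal, padded to 32 bits, is 0xDAE79988.
Split into bytes (most-significant first): DA E7 99 88.
Big-endian: lowest address holds the most-significant byte.
So the memory order matches the most-significant-first order: DA E7 99 88.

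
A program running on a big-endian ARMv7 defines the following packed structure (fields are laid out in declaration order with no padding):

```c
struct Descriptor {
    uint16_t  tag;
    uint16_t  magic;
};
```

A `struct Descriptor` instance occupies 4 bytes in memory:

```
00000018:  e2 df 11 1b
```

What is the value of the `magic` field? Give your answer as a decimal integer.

4379

`magic` follows `tag` (2 bytes), so it starts at byte offset 2 and occupies 2 bytes.
Bytes at offsets 2..3: 11 1B.
Big-endian: lowest address holds the most-significant byte.
The bytes are already most-significant first: 0x111B.
0x111B = 4379.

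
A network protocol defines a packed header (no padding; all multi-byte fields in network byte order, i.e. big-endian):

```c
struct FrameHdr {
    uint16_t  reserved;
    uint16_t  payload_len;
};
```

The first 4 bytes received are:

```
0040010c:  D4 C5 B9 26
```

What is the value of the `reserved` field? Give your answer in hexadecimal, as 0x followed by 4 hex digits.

`reserved` is the first field, at byte offset 0, occupying 2 bytes.
Bytes at offsets 0..1: D4 C5.
Big-endian stores the most-significant byte at the lowest address.
The bytes are already most-significant first: 0xD4C5.

0xD4C5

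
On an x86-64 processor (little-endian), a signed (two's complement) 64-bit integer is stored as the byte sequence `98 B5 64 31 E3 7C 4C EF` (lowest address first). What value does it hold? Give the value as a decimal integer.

In little-endian order the low byte comes first in memory.
Reassemble most-significant byte first: EF 4C 7C E3 31 64 B5 98 → 0xEF4C7CE33164B598.
Top bit is set, so as a signed 64-bit value this is 0xEF4C7CE33164B598 − 2^64 = -1203449685186660968.

-1203449685186660968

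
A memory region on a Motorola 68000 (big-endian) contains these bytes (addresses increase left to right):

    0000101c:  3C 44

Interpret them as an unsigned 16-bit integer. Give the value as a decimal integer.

In big-endian order the high byte comes first in memory.
The bytes are already most-significant first: 0x3C44.
0x3C44 = 15428.

15428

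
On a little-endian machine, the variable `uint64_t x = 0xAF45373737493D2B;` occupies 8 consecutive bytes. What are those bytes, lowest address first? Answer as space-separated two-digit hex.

2B 3D 49 37 37 37 45 AF

Split into bytes (most-significant first): AF 45 37 37 37 49 3D 2B.
In little-endian order the low byte comes first in memory.
So at ascending addresses the bytes are 2B 3D 49 37 37 37 45 AF.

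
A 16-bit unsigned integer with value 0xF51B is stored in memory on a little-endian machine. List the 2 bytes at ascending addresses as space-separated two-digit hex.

Split into bytes (most-significant first): F5 1B.
In little-endian order the low byte comes first in memory.
So at ascending addresses the bytes are 1B F5.

1B F5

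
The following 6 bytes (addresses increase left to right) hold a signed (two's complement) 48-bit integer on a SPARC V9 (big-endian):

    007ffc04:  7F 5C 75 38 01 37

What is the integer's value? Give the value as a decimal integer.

140035080323383

In big-endian order the high byte comes first in memory.
The bytes are already most-significant first: 0x7F5C75380137.
0x7F5C75380137 = 140035080323383.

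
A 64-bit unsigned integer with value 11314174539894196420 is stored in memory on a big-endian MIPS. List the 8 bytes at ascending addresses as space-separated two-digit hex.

11314174539894196420 in hexadecimal, padded to 64 bits, is 0x9D0405CC892988C4.
Split into bytes (most-significant first): 9D 04 05 CC 89 29 88 C4.
Big-endian: lowest address holds the most-significant byte.
So the memory order matches the most-significant-first order: 9D 04 05 CC 89 29 88 C4.

9D 04 05 CC 89 29 88 C4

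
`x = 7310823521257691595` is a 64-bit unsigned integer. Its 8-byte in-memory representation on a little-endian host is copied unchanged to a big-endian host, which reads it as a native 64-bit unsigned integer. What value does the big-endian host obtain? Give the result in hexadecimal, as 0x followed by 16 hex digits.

0xCB99221842437565

7310823521257691595 in 64-bit hexadecimal is 0x65754342182299CB.
Stored little-endian, the bytes at ascending addresses are CB 99 22 18 42 43 75 65.
Read back as big-endian, the last byte is least significant, giving 0xCB99221842437565.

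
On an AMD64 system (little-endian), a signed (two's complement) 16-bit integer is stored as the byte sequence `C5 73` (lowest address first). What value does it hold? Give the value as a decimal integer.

Little-endian stores the least-significant byte at the lowest address.
Reassemble most-significant byte first: 73 C5 → 0x73C5.
0x73C5 = 29637.

29637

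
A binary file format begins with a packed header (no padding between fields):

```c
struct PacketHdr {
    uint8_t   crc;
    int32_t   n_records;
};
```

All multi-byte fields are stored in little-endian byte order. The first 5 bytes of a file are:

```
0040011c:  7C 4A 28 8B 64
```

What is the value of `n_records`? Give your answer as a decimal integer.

`n_records` follows `crc` (1 byte), so it starts at byte offset 1 and occupies 4 bytes.
Bytes at offsets 1..4: 4A 28 8B 64.
Little-endian stores the least-significant byte at the lowest address.
Reassemble most-significant byte first: 64 8B 28 4A → 0x648B284A.
0x648B284A = 1686841418.

1686841418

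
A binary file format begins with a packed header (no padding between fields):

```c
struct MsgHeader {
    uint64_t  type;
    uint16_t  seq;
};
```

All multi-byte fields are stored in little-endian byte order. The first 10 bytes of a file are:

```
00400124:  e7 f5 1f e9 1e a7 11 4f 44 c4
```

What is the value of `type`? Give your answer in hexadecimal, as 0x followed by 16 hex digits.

`type` is the first field, at byte offset 0, occupying 8 bytes.
Bytes at offsets 0..7: E7 F5 1F E9 1E A7 11 4F.
Little-endian: lowest address holds the least-significant byte.
Reassemble most-significant byte first: 4F 11 A7 1E E9 1F F5 E7 → 0x4F11A71EE91FF5E7.

0x4F11A71EE91FF5E7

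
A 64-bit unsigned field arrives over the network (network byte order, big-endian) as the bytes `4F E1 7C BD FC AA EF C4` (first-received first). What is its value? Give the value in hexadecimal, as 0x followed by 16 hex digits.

0x4FE17CBDFCAAEFC4

Big-endian: lowest address holds the most-significant byte.
The bytes are already most-significant first: 0x4FE17CBDFCAAEFC4.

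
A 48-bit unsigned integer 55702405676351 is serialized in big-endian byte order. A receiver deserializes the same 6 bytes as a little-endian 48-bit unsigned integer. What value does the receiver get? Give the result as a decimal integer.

55702405676351 in 48-bit hexadecimal is 0x32A93A1A7D3F.
Stored big-endian, the bytes at ascending addresses are 32 A9 3A 1A 7D 3F.
Read back as little-endian, the first byte is least significant, giving 0x3F7D1A3AA932.
0x3F7D1A3AA932 = 69806543513906.

69806543513906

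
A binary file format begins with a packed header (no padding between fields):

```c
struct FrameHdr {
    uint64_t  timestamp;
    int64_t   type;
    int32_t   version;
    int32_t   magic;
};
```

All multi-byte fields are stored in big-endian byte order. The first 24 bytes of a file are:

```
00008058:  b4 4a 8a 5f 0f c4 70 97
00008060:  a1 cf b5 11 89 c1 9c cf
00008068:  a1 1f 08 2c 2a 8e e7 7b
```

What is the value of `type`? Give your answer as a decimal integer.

`type` follows `timestamp` (8 bytes), so it starts at byte offset 8 and occupies 8 bytes.
Bytes at offsets 8..15: A1 CF B5 11 89 C1 9C CF.
In big-endian order the high byte comes first in memory.
The bytes are already most-significant first: 0xA1CFB51189C19CCF.
Top bit is set, so as a signed 64-bit value this is 0xA1CFB51189C19CCF − 2^64 = -6787007026493809457.

-6787007026493809457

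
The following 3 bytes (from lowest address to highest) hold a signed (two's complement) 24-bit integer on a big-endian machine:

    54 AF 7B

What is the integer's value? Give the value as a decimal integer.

5549947

Big-endian stores the most-significant byte at the lowest address.
The bytes are already most-significant first: 0x54AF7B.
0x54AF7B = 5549947.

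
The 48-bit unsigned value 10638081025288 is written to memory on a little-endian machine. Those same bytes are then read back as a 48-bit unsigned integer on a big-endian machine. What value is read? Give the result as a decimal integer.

9230067149833

10638081025288 in 48-bit hexadecimal is 0x09ACDF0A6508.
Stored little-endian, the bytes at ascending addresses are 08 65 0A DF AC 09.
Read back as big-endian, the last byte is least significant, giving 0x08650ADFAC09.
0x08650ADFAC09 = 9230067149833.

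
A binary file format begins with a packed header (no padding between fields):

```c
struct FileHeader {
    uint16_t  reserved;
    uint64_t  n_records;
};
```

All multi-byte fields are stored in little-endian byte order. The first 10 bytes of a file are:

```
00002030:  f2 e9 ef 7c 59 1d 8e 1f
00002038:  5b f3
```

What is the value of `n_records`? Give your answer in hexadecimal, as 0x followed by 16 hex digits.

0xF35B1F8E1D597CEF

`n_records` follows `reserved` (2 bytes), so it starts at byte offset 2 and occupies 8 bytes.
Bytes at offsets 2..9: EF 7C 59 1D 8E 1F 5B F3.
Little-endian stores the least-significant byte at the lowest address.
Reassemble most-significant byte first: F3 5B 1F 8E 1D 59 7C EF → 0xF35B1F8E1D597CEF.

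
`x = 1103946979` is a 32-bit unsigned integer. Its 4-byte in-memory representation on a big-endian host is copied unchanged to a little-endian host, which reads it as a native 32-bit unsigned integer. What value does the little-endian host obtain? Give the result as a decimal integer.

1103946979 in 32-bit hexadecimal is 0x41CCE4E3.
Stored big-endian, the bytes at ascending addresses are 41 CC E4 E3.
Read back as little-endian, the first byte is least significant, giving 0xE3E4CC41.
0xE3E4CC41 = 3823422529.

3823422529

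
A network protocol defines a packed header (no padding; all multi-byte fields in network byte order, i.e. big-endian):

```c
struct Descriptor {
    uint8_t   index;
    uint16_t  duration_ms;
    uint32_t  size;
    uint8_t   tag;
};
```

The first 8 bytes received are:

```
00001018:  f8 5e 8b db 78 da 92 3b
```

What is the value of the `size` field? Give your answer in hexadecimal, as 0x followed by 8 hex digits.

`size` follows `index` (1 B), `duration_ms` (2 B), so it starts at offset 1 + 2 = 3 and occupies 4 bytes.
Bytes at offsets 3..6: DB 78 DA 92.
In big-endian order the high byte comes first in memory.
The bytes are already most-significant first: 0xDB78DA92.

0xDB78DA92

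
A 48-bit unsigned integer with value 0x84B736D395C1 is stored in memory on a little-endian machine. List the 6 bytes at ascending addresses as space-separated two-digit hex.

Split into bytes (most-significant first): 84 B7 36 D3 95 C1.
Little-endian stores the least-significant byte at the lowest address.
So at ascending addresses the bytes are C1 95 D3 36 B7 84.

C1 95 D3 36 B7 84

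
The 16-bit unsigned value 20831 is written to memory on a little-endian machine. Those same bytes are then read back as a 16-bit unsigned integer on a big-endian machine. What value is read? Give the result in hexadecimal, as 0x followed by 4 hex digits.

20831 in 16-bit hexadecimal is 0x515F.
Stored little-endian, the bytes at ascending addresses are 5F 51.
Read back as big-endian, the last byte is least significant, giving 0x5F51.

0x5F51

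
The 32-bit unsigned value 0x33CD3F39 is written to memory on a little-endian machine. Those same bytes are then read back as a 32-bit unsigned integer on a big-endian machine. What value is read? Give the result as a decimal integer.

Stored little-endian, the bytes at ascending addresses are 39 3F CD 33.
Read back as big-endian, the last byte is least significant, giving 0x393FCD33.
0x393FCD33 = 960482611.

960482611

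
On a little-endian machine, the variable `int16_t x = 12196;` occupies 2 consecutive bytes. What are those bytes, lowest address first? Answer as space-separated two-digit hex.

12196 in hexadecimal, padded to 16 bits, is 0x2FA4.
Split into bytes (most-significant first): 2F A4.
Little-endian stores the least-significant byte at the lowest address.
So at ascending addresses the bytes are A4 2F.

A4 2F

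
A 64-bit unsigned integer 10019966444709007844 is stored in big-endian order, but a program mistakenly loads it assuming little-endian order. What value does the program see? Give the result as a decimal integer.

16488019867770949259

10019966444709007844 in 64-bit hexadecimal is 0x8B0E1264B636D1E4.
Stored big-endian, the bytes at ascending addresses are 8B 0E 12 64 B6 36 D1 E4.
Read back as little-endian, the first byte is least significant, giving 0xE4D136B664120E8B.
0xE4D136B664120E8B = 16488019867770949259.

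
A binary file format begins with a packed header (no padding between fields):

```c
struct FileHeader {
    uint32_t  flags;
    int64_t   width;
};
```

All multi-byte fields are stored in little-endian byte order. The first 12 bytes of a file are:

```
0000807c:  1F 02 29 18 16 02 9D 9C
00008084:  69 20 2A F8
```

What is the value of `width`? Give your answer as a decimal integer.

-564603165310385642

`width` follows `flags` (4 bytes), so it starts at byte offset 4 and occupies 8 bytes.
Bytes at offsets 4..11: 16 02 9D 9C 69 20 2A F8.
Little-endian: lowest address holds the least-significant byte.
Reassemble most-significant byte first: F8 2A 20 69 9C 9D 02 16 → 0xF82A20699C9D0216.
Top bit is set, so as a signed 64-bit value this is 0xF82A20699C9D0216 − 2^64 = -564603165310385642.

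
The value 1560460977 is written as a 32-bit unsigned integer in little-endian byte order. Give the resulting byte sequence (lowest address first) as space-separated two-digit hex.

1560460977 in hexadecimal, padded to 32 bits, is 0x5D02BEB1.
Split into bytes (most-significant first): 5D 02 BE B1.
Little-endian stores the least-significant byte at the lowest address.
So at ascending addresses the bytes are B1 BE 02 5D.

B1 BE 02 5D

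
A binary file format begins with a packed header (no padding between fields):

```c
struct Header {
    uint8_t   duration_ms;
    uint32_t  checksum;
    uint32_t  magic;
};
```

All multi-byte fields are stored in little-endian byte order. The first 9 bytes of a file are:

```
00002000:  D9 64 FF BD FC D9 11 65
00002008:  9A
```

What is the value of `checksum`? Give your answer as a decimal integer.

4240310116

`checksum` follows `duration_ms` (1 byte), so it starts at byte offset 1 and occupies 4 bytes.
Bytes at offsets 1..4: 64 FF BD FC.
Little-endian stores the least-significant byte at the lowest address.
Reassemble most-significant byte first: FC BD FF 64 → 0xFCBDFF64.
0xFCBDFF64 = 4240310116.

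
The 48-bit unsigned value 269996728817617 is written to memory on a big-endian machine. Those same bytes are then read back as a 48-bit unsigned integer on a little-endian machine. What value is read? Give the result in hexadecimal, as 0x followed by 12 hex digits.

269996728817617 in 48-bit hexadecimal is 0xF58F831C97D1.
Stored big-endian, the bytes at ascending addresses are F5 8F 83 1C 97 D1.
Read back as little-endian, the first byte is least significant, giving 0xD1971C838FF5.

0xD1971C838FF5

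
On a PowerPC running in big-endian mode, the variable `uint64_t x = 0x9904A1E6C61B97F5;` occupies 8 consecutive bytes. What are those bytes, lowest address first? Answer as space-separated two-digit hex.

99 04 A1 E6 C6 1B 97 F5

Split into bytes (most-significant first): 99 04 A1 E6 C6 1B 97 F5.
Big-endian: lowest address holds the most-significant byte.
So the memory order matches the most-significant-first order: 99 04 A1 E6 C6 1B 97 F5.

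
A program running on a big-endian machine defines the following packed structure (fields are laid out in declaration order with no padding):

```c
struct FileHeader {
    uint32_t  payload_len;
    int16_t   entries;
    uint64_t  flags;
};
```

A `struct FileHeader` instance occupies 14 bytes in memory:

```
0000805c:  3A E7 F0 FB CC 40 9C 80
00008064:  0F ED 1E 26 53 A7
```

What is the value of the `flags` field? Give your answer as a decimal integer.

`flags` follows `payload_len` (4 B), `entries` (2 B), so it starts at offset 4 + 2 = 6 and occupies 8 bytes.
Bytes at offsets 6..13: 9C 80 0F ED 1E 26 53 A7.
Big-endian stores the most-significant byte at the lowest address.
The bytes are already most-significant first: 0x9C800FED1E2653A7.
0x9C800FED1E2653A7 = 11277030978023216039.

11277030978023216039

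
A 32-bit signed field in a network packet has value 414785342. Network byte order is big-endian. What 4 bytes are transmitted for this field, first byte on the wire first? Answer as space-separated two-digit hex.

18 B9 1F 3E

414785342 in hexadecimal, padded to 32 bits, is 0x18B91F3E.
Split into bytes (most-significant first): 18 B9 1F 3E.
Big-endian stores the most-significant byte at the lowest address.
So the memory order matches the most-significant-first order: 18 B9 1F 3E.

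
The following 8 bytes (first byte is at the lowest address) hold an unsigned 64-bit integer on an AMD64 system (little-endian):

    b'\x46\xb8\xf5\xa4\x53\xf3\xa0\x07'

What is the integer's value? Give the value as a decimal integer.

549706695114602566

Little-endian: lowest address holds the least-significant byte.
Reassemble most-significant byte first: 07 A0 F3 53 A4 F5 B8 46 → 0x07A0F353A4F5B846.
0x07A0F353A4F5B846 = 549706695114602566.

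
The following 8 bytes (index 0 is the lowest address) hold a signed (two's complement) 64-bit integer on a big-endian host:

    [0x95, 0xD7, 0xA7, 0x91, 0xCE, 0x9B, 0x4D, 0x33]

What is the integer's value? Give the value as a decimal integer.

-7649461197387117261

In big-endian order the high byte comes first in memory.
The bytes are already most-significant first: 0x95D7A791CE9B4D33.
Top bit is set, so as a signed 64-bit value this is 0x95D7A791CE9B4D33 − 2^64 = -7649461197387117261.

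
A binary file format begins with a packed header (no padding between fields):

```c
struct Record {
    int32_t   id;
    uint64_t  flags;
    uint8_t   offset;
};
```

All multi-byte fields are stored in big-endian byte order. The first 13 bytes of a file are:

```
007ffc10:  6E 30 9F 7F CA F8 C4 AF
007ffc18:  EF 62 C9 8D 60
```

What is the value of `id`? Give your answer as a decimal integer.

1848680319

`id` is the first field, at byte offset 0, occupying 4 bytes.
Bytes at offsets 0..3: 6E 30 9F 7F.
Big-endian: lowest address holds the most-significant byte.
The bytes are already most-significant first: 0x6E309F7F.
0x6E309F7F = 1848680319.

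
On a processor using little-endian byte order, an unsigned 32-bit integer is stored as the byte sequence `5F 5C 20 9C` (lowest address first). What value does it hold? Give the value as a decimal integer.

Little-endian stores the least-significant byte at the lowest address.
Reassemble most-significant byte first: 9C 20 5C 5F → 0x9C205C5F.
0x9C205C5F = 2619366495.

2619366495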